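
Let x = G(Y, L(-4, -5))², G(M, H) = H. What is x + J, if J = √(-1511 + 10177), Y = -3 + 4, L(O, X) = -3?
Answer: 9 + √8666 ≈ 102.09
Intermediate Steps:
Y = 1
x = 9 (x = (-3)² = 9)
J = √8666 ≈ 93.091
x + J = 9 + √8666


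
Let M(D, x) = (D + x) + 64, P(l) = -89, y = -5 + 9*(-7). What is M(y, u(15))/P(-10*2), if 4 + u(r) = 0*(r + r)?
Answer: 8/89 ≈ 0.089888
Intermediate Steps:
y = -68 (y = -5 - 63 = -68)
u(r) = -4 (u(r) = -4 + 0*(r + r) = -4 + 0*(2*r) = -4 + 0 = -4)
M(D, x) = 64 + D + x
M(y, u(15))/P(-10*2) = (64 - 68 - 4)/(-89) = -8*(-1/89) = 8/89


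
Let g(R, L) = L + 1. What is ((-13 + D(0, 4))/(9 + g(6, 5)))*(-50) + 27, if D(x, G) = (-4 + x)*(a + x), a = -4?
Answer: 17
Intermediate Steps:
g(R, L) = 1 + L
D(x, G) = (-4 + x)² (D(x, G) = (-4 + x)*(-4 + x) = (-4 + x)²)
((-13 + D(0, 4))/(9 + g(6, 5)))*(-50) + 27 = ((-13 + (16 + 0² - 8*0))/(9 + (1 + 5)))*(-50) + 27 = ((-13 + (16 + 0 + 0))/(9 + 6))*(-50) + 27 = ((-13 + 16)/15)*(-50) + 27 = (3*(1/15))*(-50) + 27 = (⅕)*(-50) + 27 = -10 + 27 = 17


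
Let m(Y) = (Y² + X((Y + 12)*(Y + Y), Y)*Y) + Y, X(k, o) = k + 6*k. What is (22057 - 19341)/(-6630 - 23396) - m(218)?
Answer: -2298115306644/15013 ≈ -1.5307e+8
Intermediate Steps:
X(k, o) = 7*k
m(Y) = Y + Y² + 14*Y²*(12 + Y) (m(Y) = (Y² + (7*((Y + 12)*(Y + Y)))*Y) + Y = (Y² + (7*((12 + Y)*(2*Y)))*Y) + Y = (Y² + (7*(2*Y*(12 + Y)))*Y) + Y = (Y² + (14*Y*(12 + Y))*Y) + Y = (Y² + 14*Y²*(12 + Y)) + Y = Y + Y² + 14*Y²*(12 + Y))
(22057 - 19341)/(-6630 - 23396) - m(218) = (22057 - 19341)/(-6630 - 23396) - 218*(1 + 218 + 14*218*(12 + 218)) = 2716/(-30026) - 218*(1 + 218 + 14*218*230) = 2716*(-1/30026) - 218*(1 + 218 + 701960) = -1358/15013 - 218*702179 = -1358/15013 - 1*153075022 = -1358/15013 - 153075022 = -2298115306644/15013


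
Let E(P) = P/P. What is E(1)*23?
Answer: 23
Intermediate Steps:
E(P) = 1
E(1)*23 = 1*23 = 23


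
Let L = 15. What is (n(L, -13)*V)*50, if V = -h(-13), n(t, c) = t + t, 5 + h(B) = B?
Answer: 27000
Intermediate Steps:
h(B) = -5 + B
n(t, c) = 2*t
V = 18 (V = -(-5 - 13) = -1*(-18) = 18)
(n(L, -13)*V)*50 = ((2*15)*18)*50 = (30*18)*50 = 540*50 = 27000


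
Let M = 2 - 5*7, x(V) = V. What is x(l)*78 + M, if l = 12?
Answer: 903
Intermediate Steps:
M = -33 (M = 2 - 35 = -33)
x(l)*78 + M = 12*78 - 33 = 936 - 33 = 903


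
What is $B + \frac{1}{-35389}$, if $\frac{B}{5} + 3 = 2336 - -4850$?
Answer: $\frac{1270995934}{35389} \approx 35915.0$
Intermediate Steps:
$B = 35915$ ($B = -15 + 5 \left(2336 - -4850\right) = -15 + 5 \left(2336 + 4850\right) = -15 + 5 \cdot 7186 = -15 + 35930 = 35915$)
$B + \frac{1}{-35389} = 35915 + \frac{1}{-35389} = 35915 - \frac{1}{35389} = \frac{1270995934}{35389}$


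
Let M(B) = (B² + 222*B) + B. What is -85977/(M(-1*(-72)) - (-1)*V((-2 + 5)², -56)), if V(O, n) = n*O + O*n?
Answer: -9553/2248 ≈ -4.2496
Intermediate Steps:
M(B) = B² + 223*B
V(O, n) = 2*O*n (V(O, n) = O*n + O*n = 2*O*n)
-85977/(M(-1*(-72)) - (-1)*V((-2 + 5)², -56)) = -85977/((-1*(-72))*(223 - 1*(-72)) - (-1)*2*(-2 + 5)²*(-56)) = -85977/(72*(223 + 72) - (-1)*2*3²*(-56)) = -85977/(72*295 - (-1)*2*9*(-56)) = -85977/(21240 - (-1)*(-1008)) = -85977/(21240 - 1*1008) = -85977/(21240 - 1008) = -85977/20232 = -85977*1/20232 = -9553/2248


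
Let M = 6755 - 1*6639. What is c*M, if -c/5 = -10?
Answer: 5800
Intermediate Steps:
c = 50 (c = -5*(-10) = 50)
M = 116 (M = 6755 - 6639 = 116)
c*M = 50*116 = 5800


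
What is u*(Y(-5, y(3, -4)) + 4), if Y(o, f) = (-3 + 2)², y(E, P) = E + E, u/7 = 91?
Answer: 3185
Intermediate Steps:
u = 637 (u = 7*91 = 637)
y(E, P) = 2*E
Y(o, f) = 1 (Y(o, f) = (-1)² = 1)
u*(Y(-5, y(3, -4)) + 4) = 637*(1 + 4) = 637*5 = 3185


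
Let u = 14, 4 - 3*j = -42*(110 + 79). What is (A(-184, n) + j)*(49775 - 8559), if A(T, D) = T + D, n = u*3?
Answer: 309779456/3 ≈ 1.0326e+8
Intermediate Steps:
j = 7942/3 (j = 4/3 - (-14)*(110 + 79) = 4/3 - (-14)*189 = 4/3 - ⅓*(-7938) = 4/3 + 2646 = 7942/3 ≈ 2647.3)
n = 42 (n = 14*3 = 42)
A(T, D) = D + T
(A(-184, n) + j)*(49775 - 8559) = ((42 - 184) + 7942/3)*(49775 - 8559) = (-142 + 7942/3)*41216 = (7516/3)*41216 = 309779456/3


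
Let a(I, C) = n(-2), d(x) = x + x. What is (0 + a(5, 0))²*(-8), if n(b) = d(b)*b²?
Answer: -2048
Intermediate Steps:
d(x) = 2*x
n(b) = 2*b³ (n(b) = (2*b)*b² = 2*b³)
a(I, C) = -16 (a(I, C) = 2*(-2)³ = 2*(-8) = -16)
(0 + a(5, 0))²*(-8) = (0 - 16)²*(-8) = (-16)²*(-8) = 256*(-8) = -2048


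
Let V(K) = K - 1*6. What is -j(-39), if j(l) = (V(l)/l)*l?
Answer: 45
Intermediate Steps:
V(K) = -6 + K (V(K) = K - 6 = -6 + K)
j(l) = -6 + l (j(l) = ((-6 + l)/l)*l = -6 + l)
-j(-39) = -(-6 - 39) = -1*(-45) = 45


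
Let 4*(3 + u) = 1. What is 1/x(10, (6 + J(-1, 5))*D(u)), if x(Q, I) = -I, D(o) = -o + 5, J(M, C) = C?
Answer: -4/341 ≈ -0.011730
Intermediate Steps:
u = -11/4 (u = -3 + (1/4)*1 = -3 + 1/4 = -11/4 ≈ -2.7500)
D(o) = 5 - o
1/x(10, (6 + J(-1, 5))*D(u)) = 1/(-(6 + 5)*(5 - 1*(-11/4))) = 1/(-11*(5 + 11/4)) = 1/(-11*31/4) = 1/(-1*341/4) = 1/(-341/4) = -4/341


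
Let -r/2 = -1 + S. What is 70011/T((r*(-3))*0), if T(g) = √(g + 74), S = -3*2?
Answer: 70011*√74/74 ≈ 8138.6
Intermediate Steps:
S = -6
r = 14 (r = -2*(-1 - 6) = -2*(-7) = 14)
T(g) = √(74 + g)
70011/T((r*(-3))*0) = 70011/(√(74 + (14*(-3))*0)) = 70011/(√(74 - 42*0)) = 70011/(√(74 + 0)) = 70011/(√74) = 70011*(√74/74) = 70011*√74/74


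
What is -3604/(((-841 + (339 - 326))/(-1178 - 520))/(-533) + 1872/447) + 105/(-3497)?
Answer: -141633334873669/164539050039 ≈ -860.79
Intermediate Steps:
-3604/(((-841 + (339 - 326))/(-1178 - 520))/(-533) + 1872/447) + 105/(-3497) = -3604/(((-841 + 13)/(-1698))*(-1/533) + 1872*(1/447)) + 105*(-1/3497) = -3604/(-828*(-1/1698)*(-1/533) + 624/149) - 105/3497 = -3604/((138/283)*(-1/533) + 624/149) - 105/3497 = -3604/(-138/150839 + 624/149) - 105/3497 = -3604/94102974/22475011 - 105/3497 = -3604*22475011/94102974 - 105/3497 = -40499969822/47051487 - 105/3497 = -141633334873669/164539050039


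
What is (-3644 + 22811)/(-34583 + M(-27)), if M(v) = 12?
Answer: -19167/34571 ≈ -0.55442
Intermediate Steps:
(-3644 + 22811)/(-34583 + M(-27)) = (-3644 + 22811)/(-34583 + 12) = 19167/(-34571) = 19167*(-1/34571) = -19167/34571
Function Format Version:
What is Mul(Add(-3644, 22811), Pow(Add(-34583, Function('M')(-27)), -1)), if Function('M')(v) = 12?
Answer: Rational(-19167, 34571) ≈ -0.55442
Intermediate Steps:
Mul(Add(-3644, 22811), Pow(Add(-34583, Function('M')(-27)), -1)) = Mul(Add(-3644, 22811), Pow(Add(-34583, 12), -1)) = Mul(19167, Pow(-34571, -1)) = Mul(19167, Rational(-1, 34571)) = Rational(-19167, 34571)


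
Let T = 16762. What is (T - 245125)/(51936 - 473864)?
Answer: 228363/421928 ≈ 0.54124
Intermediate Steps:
(T - 245125)/(51936 - 473864) = (16762 - 245125)/(51936 - 473864) = -228363/(-421928) = -228363*(-1/421928) = 228363/421928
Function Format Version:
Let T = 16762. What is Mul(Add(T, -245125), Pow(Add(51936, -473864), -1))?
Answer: Rational(228363, 421928) ≈ 0.54124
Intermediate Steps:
Mul(Add(T, -245125), Pow(Add(51936, -473864), -1)) = Mul(Add(16762, -245125), Pow(Add(51936, -473864), -1)) = Mul(-228363, Pow(-421928, -1)) = Mul(-228363, Rational(-1, 421928)) = Rational(228363, 421928)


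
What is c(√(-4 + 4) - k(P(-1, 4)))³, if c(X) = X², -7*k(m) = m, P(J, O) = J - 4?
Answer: 15625/117649 ≈ 0.13281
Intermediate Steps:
P(J, O) = -4 + J
k(m) = -m/7
c(√(-4 + 4) - k(P(-1, 4)))³ = ((√(-4 + 4) - (-1)*(-4 - 1)/7)²)³ = ((√0 - (-1)*(-5)/7)²)³ = ((0 - 1*5/7)²)³ = ((0 - 5/7)²)³ = ((-5/7)²)³ = (25/49)³ = 15625/117649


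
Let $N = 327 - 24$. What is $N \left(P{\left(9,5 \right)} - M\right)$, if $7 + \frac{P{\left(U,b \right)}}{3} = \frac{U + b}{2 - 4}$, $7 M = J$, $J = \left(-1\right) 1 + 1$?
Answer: $-12726$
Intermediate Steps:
$J = 0$ ($J = -1 + 1 = 0$)
$M = 0$ ($M = \frac{1}{7} \cdot 0 = 0$)
$P{\left(U,b \right)} = -21 - \frac{3 U}{2} - \frac{3 b}{2}$ ($P{\left(U,b \right)} = -21 + 3 \frac{U + b}{2 - 4} = -21 + 3 \frac{U + b}{-2} = -21 + 3 \left(U + b\right) \left(- \frac{1}{2}\right) = -21 + 3 \left(- \frac{U}{2} - \frac{b}{2}\right) = -21 - \left(\frac{3 U}{2} + \frac{3 b}{2}\right) = -21 - \frac{3 U}{2} - \frac{3 b}{2}$)
$N = 303$
$N \left(P{\left(9,5 \right)} - M\right) = 303 \left(\left(-21 - \frac{27}{2} - \frac{15}{2}\right) - 0\right) = 303 \left(\left(-21 - \frac{27}{2} - \frac{15}{2}\right) + 0\right) = 303 \left(-42 + 0\right) = 303 \left(-42\right) = -12726$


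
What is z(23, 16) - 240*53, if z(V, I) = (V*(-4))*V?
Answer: -14836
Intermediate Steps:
z(V, I) = -4*V**2 (z(V, I) = (-4*V)*V = -4*V**2)
z(23, 16) - 240*53 = -4*23**2 - 240*53 = -4*529 - 12720 = -2116 - 12720 = -14836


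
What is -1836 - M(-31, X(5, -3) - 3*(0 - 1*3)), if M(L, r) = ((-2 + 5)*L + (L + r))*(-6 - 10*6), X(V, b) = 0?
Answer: -9426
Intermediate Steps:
M(L, r) = -264*L - 66*r (M(L, r) = (3*L + (L + r))*(-6 - 60) = (r + 4*L)*(-66) = -264*L - 66*r)
-1836 - M(-31, X(5, -3) - 3*(0 - 1*3)) = -1836 - (-264*(-31) - 66*(0 - 3*(0 - 1*3))) = -1836 - (8184 - 66*(0 - 3*(0 - 3))) = -1836 - (8184 - 66*(0 - 3*(-3))) = -1836 - (8184 - 66*(0 + 9)) = -1836 - (8184 - 66*9) = -1836 - (8184 - 594) = -1836 - 1*7590 = -1836 - 7590 = -9426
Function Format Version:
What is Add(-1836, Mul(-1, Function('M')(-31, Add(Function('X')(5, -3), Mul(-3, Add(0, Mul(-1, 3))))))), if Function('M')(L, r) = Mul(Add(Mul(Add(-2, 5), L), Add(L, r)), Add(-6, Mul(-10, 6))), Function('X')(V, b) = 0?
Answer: -9426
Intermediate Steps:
Function('M')(L, r) = Add(Mul(-264, L), Mul(-66, r)) (Function('M')(L, r) = Mul(Add(Mul(3, L), Add(L, r)), Add(-6, -60)) = Mul(Add(r, Mul(4, L)), -66) = Add(Mul(-264, L), Mul(-66, r)))
Add(-1836, Mul(-1, Function('M')(-31, Add(Function('X')(5, -3), Mul(-3, Add(0, Mul(-1, 3))))))) = Add(-1836, Mul(-1, Add(Mul(-264, -31), Mul(-66, Add(0, Mul(-3, Add(0, Mul(-1, 3)))))))) = Add(-1836, Mul(-1, Add(8184, Mul(-66, Add(0, Mul(-3, Add(0, -3))))))) = Add(-1836, Mul(-1, Add(8184, Mul(-66, Add(0, Mul(-3, -3)))))) = Add(-1836, Mul(-1, Add(8184, Mul(-66, Add(0, 9))))) = Add(-1836, Mul(-1, Add(8184, Mul(-66, 9)))) = Add(-1836, Mul(-1, Add(8184, -594))) = Add(-1836, Mul(-1, 7590)) = Add(-1836, -7590) = -9426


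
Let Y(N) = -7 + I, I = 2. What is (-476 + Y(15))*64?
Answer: -30784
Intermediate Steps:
Y(N) = -5 (Y(N) = -7 + 2 = -5)
(-476 + Y(15))*64 = (-476 - 5)*64 = -481*64 = -30784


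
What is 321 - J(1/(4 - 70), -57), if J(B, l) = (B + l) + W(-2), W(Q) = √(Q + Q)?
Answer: 24949/66 - 2*I ≈ 378.02 - 2.0*I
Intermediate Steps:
W(Q) = √2*√Q (W(Q) = √(2*Q) = √2*√Q)
J(B, l) = B + l + 2*I (J(B, l) = (B + l) + √2*√(-2) = (B + l) + √2*(I*√2) = (B + l) + 2*I = B + l + 2*I)
321 - J(1/(4 - 70), -57) = 321 - (1/(4 - 70) - 57 + 2*I) = 321 - (1/(-66) - 57 + 2*I) = 321 - (-1/66 - 57 + 2*I) = 321 - (-3763/66 + 2*I) = 321 + (3763/66 - 2*I) = 24949/66 - 2*I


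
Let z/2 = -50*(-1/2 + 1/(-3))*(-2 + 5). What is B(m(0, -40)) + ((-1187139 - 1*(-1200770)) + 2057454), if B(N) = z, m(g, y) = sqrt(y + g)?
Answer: 2071335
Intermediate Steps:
m(g, y) = sqrt(g + y)
z = 250 (z = 2*(-50*(-1/2 + 1/(-3))*(-2 + 5)) = 2*(-50*(-1*1/2 + 1*(-1/3))*3) = 2*(-50*(-1/2 - 1/3)*3) = 2*(-(-125)*3/3) = 2*(-50*(-5/2)) = 2*125 = 250)
B(N) = 250
B(m(0, -40)) + ((-1187139 - 1*(-1200770)) + 2057454) = 250 + ((-1187139 - 1*(-1200770)) + 2057454) = 250 + ((-1187139 + 1200770) + 2057454) = 250 + (13631 + 2057454) = 250 + 2071085 = 2071335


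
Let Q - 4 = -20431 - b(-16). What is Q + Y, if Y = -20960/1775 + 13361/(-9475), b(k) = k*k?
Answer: -13922863646/672725 ≈ -20696.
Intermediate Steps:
b(k) = k²
Q = -20683 (Q = 4 + (-20431 - 1*(-16)²) = 4 + (-20431 - 1*256) = 4 + (-20431 - 256) = 4 - 20687 = -20683)
Y = -8892471/672725 (Y = -20960*1/1775 + 13361*(-1/9475) = -4192/355 - 13361/9475 = -8892471/672725 ≈ -13.219)
Q + Y = -20683 - 8892471/672725 = -13922863646/672725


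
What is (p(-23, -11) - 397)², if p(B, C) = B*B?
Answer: 17424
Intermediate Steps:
p(B, C) = B²
(p(-23, -11) - 397)² = ((-23)² - 397)² = (529 - 397)² = 132² = 17424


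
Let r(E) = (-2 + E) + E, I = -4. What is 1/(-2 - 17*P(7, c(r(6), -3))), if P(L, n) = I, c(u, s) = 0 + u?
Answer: 1/66 ≈ 0.015152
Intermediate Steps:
r(E) = -2 + 2*E
c(u, s) = u
P(L, n) = -4
1/(-2 - 17*P(7, c(r(6), -3))) = 1/(-2 - 17*(-4)) = 1/(-2 + 68) = 1/66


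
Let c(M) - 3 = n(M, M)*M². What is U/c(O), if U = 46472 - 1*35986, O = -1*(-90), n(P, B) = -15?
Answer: -10486/121497 ≈ -0.086307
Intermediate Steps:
O = 90
c(M) = 3 - 15*M²
U = 10486 (U = 46472 - 35986 = 10486)
U/c(O) = 10486/(3 - 15*90²) = 10486/(3 - 15*8100) = 10486/(3 - 121500) = 10486/(-121497) = 10486*(-1/121497) = -10486/121497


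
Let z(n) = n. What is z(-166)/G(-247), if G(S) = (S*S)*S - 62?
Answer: 166/15069285 ≈ 1.1016e-5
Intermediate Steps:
G(S) = -62 + S³ (G(S) = S²*S - 62 = S³ - 62 = -62 + S³)
z(-166)/G(-247) = -166/(-62 + (-247)³) = -166/(-62 - 15069223) = -166/(-15069285) = -166*(-1/15069285) = 166/15069285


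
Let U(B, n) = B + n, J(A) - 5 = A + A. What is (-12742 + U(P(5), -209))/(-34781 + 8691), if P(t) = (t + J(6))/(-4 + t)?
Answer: 12929/26090 ≈ 0.49555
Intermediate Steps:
J(A) = 5 + 2*A (J(A) = 5 + (A + A) = 5 + 2*A)
P(t) = (17 + t)/(-4 + t) (P(t) = (t + (5 + 2*6))/(-4 + t) = (t + (5 + 12))/(-4 + t) = (t + 17)/(-4 + t) = (17 + t)/(-4 + t))
(-12742 + U(P(5), -209))/(-34781 + 8691) = (-12742 + ((17 + 5)/(-4 + 5) - 209))/(-34781 + 8691) = (-12742 + (22/1 - 209))/(-26090) = (-12742 + (1*22 - 209))*(-1/26090) = (-12742 + (22 - 209))*(-1/26090) = (-12742 - 187)*(-1/26090) = -12929*(-1/26090) = 12929/26090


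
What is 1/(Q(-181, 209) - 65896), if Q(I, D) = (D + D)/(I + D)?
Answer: -14/922335 ≈ -1.5179e-5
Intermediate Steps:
Q(I, D) = 2*D/(D + I) (Q(I, D) = (2*D)/(D + I) = 2*D/(D + I))
1/(Q(-181, 209) - 65896) = 1/(2*209/(209 - 181) - 65896) = 1/(2*209/28 - 65896) = 1/(2*209*(1/28) - 65896) = 1/(209/14 - 65896) = 1/(-922335/14) = -14/922335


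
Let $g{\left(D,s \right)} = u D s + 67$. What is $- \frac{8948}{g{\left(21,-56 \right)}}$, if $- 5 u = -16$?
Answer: $\frac{44740}{18481} \approx 2.4209$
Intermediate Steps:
$u = \frac{16}{5}$ ($u = \left(- \frac{1}{5}\right) \left(-16\right) = \frac{16}{5} \approx 3.2$)
$g{\left(D,s \right)} = 67 + \frac{16 D s}{5}$ ($g{\left(D,s \right)} = \frac{16 D}{5} s + 67 = \frac{16 D s}{5} + 67 = 67 + \frac{16 D s}{5}$)
$- \frac{8948}{g{\left(21,-56 \right)}} = - \frac{8948}{67 + \frac{16}{5} \cdot 21 \left(-56\right)} = - \frac{8948}{67 - \frac{18816}{5}} = - \frac{8948}{- \frac{18481}{5}} = \left(-8948\right) \left(- \frac{5}{18481}\right) = \frac{44740}{18481}$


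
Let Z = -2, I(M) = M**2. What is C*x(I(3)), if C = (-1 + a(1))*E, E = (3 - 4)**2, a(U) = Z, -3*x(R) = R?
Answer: 9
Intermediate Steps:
x(R) = -R/3
a(U) = -2
E = 1 (E = (-1)**2 = 1)
C = -3 (C = (-1 - 2)*1 = -3*1 = -3)
C*x(I(3)) = -(-1)*3**2 = -(-1)*9 = -3*(-3) = 9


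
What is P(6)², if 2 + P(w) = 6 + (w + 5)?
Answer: 225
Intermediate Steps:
P(w) = 9 + w (P(w) = -2 + (6 + (w + 5)) = -2 + (6 + (5 + w)) = -2 + (11 + w) = 9 + w)
P(6)² = (9 + 6)² = 15² = 225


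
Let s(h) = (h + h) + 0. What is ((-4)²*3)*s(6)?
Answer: 576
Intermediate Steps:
s(h) = 2*h (s(h) = 2*h + 0 = 2*h)
((-4)²*3)*s(6) = ((-4)²*3)*(2*6) = (16*3)*12 = 48*12 = 576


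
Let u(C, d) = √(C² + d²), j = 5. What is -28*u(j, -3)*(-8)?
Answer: 224*√34 ≈ 1306.1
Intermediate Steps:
-28*u(j, -3)*(-8) = -28*√(5² + (-3)²)*(-8) = -28*√(25 + 9)*(-8) = -28*√34*(-8) = 224*√34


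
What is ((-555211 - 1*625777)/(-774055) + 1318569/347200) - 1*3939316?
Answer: -30248491807405003/7678625600 ≈ -3.9393e+6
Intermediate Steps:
((-555211 - 1*625777)/(-774055) + 1318569/347200) - 1*3939316 = ((-555211 - 625777)*(-1/774055) + 1318569*(1/347200)) - 3939316 = (-1180988*(-1/774055) + 188367/49600) - 3939316 = (1180988/774055 + 188367/49600) - 3939316 = 40876684597/7678625600 - 3939316 = -30248491807405003/7678625600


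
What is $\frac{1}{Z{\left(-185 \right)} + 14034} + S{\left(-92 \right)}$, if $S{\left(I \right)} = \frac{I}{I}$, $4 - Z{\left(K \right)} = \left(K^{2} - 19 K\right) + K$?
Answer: $\frac{23516}{23517} \approx 0.99996$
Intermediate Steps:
$Z{\left(K \right)} = 4 - K^{2} + 18 K$ ($Z{\left(K \right)} = 4 - \left(\left(K^{2} - 19 K\right) + K\right) = 4 - \left(K^{2} - 18 K\right) = 4 - K^{2} + 18 K$)
$S{\left(I \right)} = 1$
$\frac{1}{Z{\left(-185 \right)} + 14034} + S{\left(-92 \right)} = \frac{1}{\left(4 - \left(-185\right)^{2} + 18 \left(-185\right)\right) + 14034} + 1 = \frac{1}{\left(4 - 34225 - 3330\right) + 14034} + 1 = \frac{1}{-37551 + 14034} + 1 = \frac{1}{-23517} + 1 = - \frac{1}{23517} + 1 = \frac{23516}{23517}$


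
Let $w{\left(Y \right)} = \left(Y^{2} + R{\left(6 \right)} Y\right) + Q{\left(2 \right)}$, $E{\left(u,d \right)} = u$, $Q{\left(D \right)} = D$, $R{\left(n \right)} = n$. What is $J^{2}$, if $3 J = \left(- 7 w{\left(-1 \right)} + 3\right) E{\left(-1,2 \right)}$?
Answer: $64$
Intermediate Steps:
$w{\left(Y \right)} = 2 + Y^{2} + 6 Y$ ($w{\left(Y \right)} = \left(Y^{2} + 6 Y\right) + 2 = 2 + Y^{2} + 6 Y$)
$J = -8$ ($J = \frac{\left(- 7 \left(2 + \left(-1\right)^{2} + 6 \left(-1\right)\right) + 3\right) \left(-1\right)}{3} = \frac{\left(- 7 \left(2 + 1 - 6\right) + 3\right) \left(-1\right)}{3} = \frac{\left(\left(-7\right) \left(-3\right) + 3\right) \left(-1\right)}{3} = \frac{\left(21 + 3\right) \left(-1\right)}{3} = \frac{24 \left(-1\right)}{3} = \frac{1}{3} \left(-24\right) = -8$)
$J^{2} = \left(-8\right)^{2} = 64$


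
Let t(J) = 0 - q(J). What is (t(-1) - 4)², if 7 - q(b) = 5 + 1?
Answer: 25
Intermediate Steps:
q(b) = 1 (q(b) = 7 - (5 + 1) = 7 - 1*6 = 7 - 6 = 1)
t(J) = -1 (t(J) = 0 - 1*1 = 0 - 1 = -1)
(t(-1) - 4)² = (-1 - 4)² = (-5)² = 25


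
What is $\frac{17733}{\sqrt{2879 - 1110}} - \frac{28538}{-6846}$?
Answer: $\frac{14269}{3423} + \frac{17733 \sqrt{1769}}{1769} \approx 425.79$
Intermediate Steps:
$\frac{17733}{\sqrt{2879 - 1110}} - \frac{28538}{-6846} = \frac{17733}{\sqrt{1769}} - - \frac{14269}{3423} = 17733 \frac{\sqrt{1769}}{1769} + \frac{14269}{3423} = \frac{17733 \sqrt{1769}}{1769} + \frac{14269}{3423} = \frac{14269}{3423} + \frac{17733 \sqrt{1769}}{1769}$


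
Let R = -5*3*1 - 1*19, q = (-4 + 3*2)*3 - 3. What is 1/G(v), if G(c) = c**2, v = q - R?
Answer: 1/1369 ≈ 0.00073046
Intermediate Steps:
q = 3 (q = (-4 + 6)*3 - 3 = 2*3 - 3 = 6 - 3 = 3)
R = -34 (R = -15*1 - 19 = -15 - 19 = -34)
v = 37 (v = 3 - 1*(-34) = 3 + 34 = 37)
1/G(v) = 1/(37**2) = 1/1369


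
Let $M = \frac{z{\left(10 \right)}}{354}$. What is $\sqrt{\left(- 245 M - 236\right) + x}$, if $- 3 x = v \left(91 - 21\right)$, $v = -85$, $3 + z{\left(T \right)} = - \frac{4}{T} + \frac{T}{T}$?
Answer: $\frac{2 \sqrt{13698561}}{177} \approx 41.821$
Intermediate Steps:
$z{\left(T \right)} = -2 - \frac{4}{T}$ ($z{\left(T \right)} = -3 - \left(\frac{4}{T} - \frac{T}{T}\right) = -3 + \left(- \frac{4}{T} + 1\right) = -3 + \left(1 - \frac{4}{T}\right) = -2 - \frac{4}{T}$)
$M = - \frac{2}{295}$ ($M = \frac{-2 - \frac{4}{10}}{354} = \left(-2 - \frac{2}{5}\right) \frac{1}{354} = \left(- \frac{12}{5}\right) \frac{1}{354} = - \frac{2}{295} \approx -0.0067797$)
$x = \frac{5950}{3}$ ($x = - \frac{\left(-85\right) \left(91 - 21\right)}{3} = - \frac{\left(-85\right) 70}{3} = \left(- \frac{1}{3}\right) \left(-5950\right) = \frac{5950}{3} \approx 1983.3$)
$\sqrt{\left(- 245 M - 236\right) + x} = \sqrt{\left(\left(-245\right) \left(- \frac{2}{295}\right) - 236\right) + \frac{5950}{3}} = \sqrt{\left(\frac{98}{59} - 236\right) + \frac{5950}{3}} = \sqrt{- \frac{13826}{59} + \frac{5950}{3}} = \sqrt{\frac{309572}{177}} = \frac{2 \sqrt{13698561}}{177}$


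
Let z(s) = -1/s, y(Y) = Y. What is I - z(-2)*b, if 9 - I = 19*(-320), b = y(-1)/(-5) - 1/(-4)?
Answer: 243551/40 ≈ 6088.8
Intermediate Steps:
b = 9/20 (b = -1/(-5) - 1/(-4) = -1*(-1/5) - 1*(-1/4) = 1/5 + 1/4 = 9/20 ≈ 0.45000)
I = 6089 (I = 9 - 19*(-320) = 9 - 1*(-6080) = 9 + 6080 = 6089)
I - z(-2)*b = 6089 - (-1/(-2))*9/20 = 6089 - (-1*(-1/2))*9/20 = 6089 - 9/(2*20) = 6089 - 1*9/40 = 6089 - 9/40 = 243551/40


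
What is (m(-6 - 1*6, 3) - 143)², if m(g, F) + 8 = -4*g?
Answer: 10609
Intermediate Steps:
m(g, F) = -8 - 4*g
(m(-6 - 1*6, 3) - 143)² = ((-8 - 4*(-6 - 1*6)) - 143)² = ((-8 - 4*(-6 - 6)) - 143)² = ((-8 - 4*(-12)) - 143)² = ((-8 + 48) - 143)² = (40 - 143)² = (-103)² = 10609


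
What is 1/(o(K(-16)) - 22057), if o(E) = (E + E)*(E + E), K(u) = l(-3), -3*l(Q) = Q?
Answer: -1/22053 ≈ -4.5345e-5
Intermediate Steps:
l(Q) = -Q/3
K(u) = 1 (K(u) = -⅓*(-3) = 1)
o(E) = 4*E² (o(E) = (2*E)*(2*E) = 4*E²)
1/(o(K(-16)) - 22057) = 1/(4*1² - 22057) = 1/(4*1 - 22057) = 1/(4 - 22057) = 1/(-22053) = -1/22053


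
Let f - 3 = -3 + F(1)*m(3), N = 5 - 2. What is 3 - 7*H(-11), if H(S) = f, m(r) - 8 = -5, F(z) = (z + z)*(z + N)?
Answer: -165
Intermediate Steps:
N = 3
F(z) = 2*z*(3 + z) (F(z) = (z + z)*(z + 3) = (2*z)*(3 + z) = 2*z*(3 + z))
m(r) = 3 (m(r) = 8 - 5 = 3)
f = 24 (f = 3 + (-3 + (2*1*(3 + 1))*3) = 3 + (-3 + (2*1*4)*3) = 3 + (-3 + 8*3) = 3 + (-3 + 24) = 3 + 21 = 24)
H(S) = 24
3 - 7*H(-11) = 3 - 7*24 = 3 - 168 = -165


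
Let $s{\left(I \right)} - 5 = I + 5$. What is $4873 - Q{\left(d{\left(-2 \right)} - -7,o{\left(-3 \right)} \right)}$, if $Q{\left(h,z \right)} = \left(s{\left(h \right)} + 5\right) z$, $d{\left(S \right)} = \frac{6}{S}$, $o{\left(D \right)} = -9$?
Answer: $5044$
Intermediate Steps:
$s{\left(I \right)} = 10 + I$ ($s{\left(I \right)} = 5 + \left(I + 5\right) = 5 + \left(5 + I\right) = 10 + I$)
$Q{\left(h,z \right)} = z \left(15 + h\right)$ ($Q{\left(h,z \right)} = \left(\left(10 + h\right) + 5\right) z = \left(15 + h\right) z = z \left(15 + h\right)$)
$4873 - Q{\left(d{\left(-2 \right)} - -7,o{\left(-3 \right)} \right)} = 4873 - - 9 \left(15 + \left(\frac{6}{-2} - -7\right)\right) = 4873 - - 9 \left(15 + \left(6 \left(- \frac{1}{2}\right) + 7\right)\right) = 4873 - - 9 \left(15 + \left(-3 + 7\right)\right) = 4873 - - 9 \left(15 + 4\right) = 4873 - \left(-9\right) 19 = 4873 - -171 = 4873 + 171 = 5044$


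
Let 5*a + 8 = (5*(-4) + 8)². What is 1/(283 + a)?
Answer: 5/1551 ≈ 0.0032237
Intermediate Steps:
a = 136/5 (a = -8/5 + (5*(-4) + 8)²/5 = -8/5 + (-20 + 8)²/5 = -8/5 + (⅕)*(-12)² = -8/5 + (⅕)*144 = -8/5 + 144/5 = 136/5 ≈ 27.200)
1/(283 + a) = 1/(283 + 136/5) = 1/(1551/5) = 5/1551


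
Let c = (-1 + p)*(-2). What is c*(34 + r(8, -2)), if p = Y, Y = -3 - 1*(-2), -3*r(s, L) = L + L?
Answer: 424/3 ≈ 141.33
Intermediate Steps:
r(s, L) = -2*L/3 (r(s, L) = -(L + L)/3 = -2*L/3)
Y = -1 (Y = -3 + 2 = -1)
p = -1
c = 4 (c = (-1 - 1)*(-2) = -2*(-2) = 4)
c*(34 + r(8, -2)) = 4*(34 - ⅔*(-2)) = 4*(34 + 4/3) = 4*(106/3) = 424/3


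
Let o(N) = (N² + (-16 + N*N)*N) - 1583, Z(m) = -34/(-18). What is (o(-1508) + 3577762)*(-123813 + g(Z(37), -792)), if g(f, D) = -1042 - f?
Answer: 427436839023488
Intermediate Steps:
Z(m) = 17/9 (Z(m) = -34*(-1/18) = 17/9)
o(N) = -1583 + N² + N*(-16 + N²) (o(N) = (N² + (-16 + N²)*N) - 1583 = (N² + N*(-16 + N²)) - 1583 = -1583 + N² + N*(-16 + N²))
(o(-1508) + 3577762)*(-123813 + g(Z(37), -792)) = ((-1583 + (-1508)² + (-1508)³ - 16*(-1508)) + 3577762)*(-123813 + (-1042 - 1*17/9)) = ((-1583 + 2274064 - 3429288512 + 24128) + 3577762)*(-123813 + (-1042 - 17/9)) = (-3426991903 + 3577762)*(-123813 - 9395/9) = -3423414141*(-1123712/9) = 427436839023488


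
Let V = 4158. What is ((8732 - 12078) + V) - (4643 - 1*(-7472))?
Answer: -11303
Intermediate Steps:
((8732 - 12078) + V) - (4643 - 1*(-7472)) = ((8732 - 12078) + 4158) - (4643 - 1*(-7472)) = (-3346 + 4158) - (4643 + 7472) = 812 - 1*12115 = 812 - 12115 = -11303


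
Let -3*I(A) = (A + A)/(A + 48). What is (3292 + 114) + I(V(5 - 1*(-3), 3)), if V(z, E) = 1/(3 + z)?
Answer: 5405320/1587 ≈ 3406.0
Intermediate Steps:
I(A) = -2*A/(3*(48 + A)) (I(A) = -(A + A)/(3*(A + 48)) = -2*A/(3*(48 + A)))
(3292 + 114) + I(V(5 - 1*(-3), 3)) = (3292 + 114) - 2/((3 + (5 - 1*(-3)))*(144 + 3/(3 + (5 - 1*(-3))))) = 3406 - 2/((3 + (5 + 3))*(144 + 3/(3 + (5 + 3)))) = 3406 - 2/((3 + 8)*(144 + 3/(3 + 8))) = 3406 - 2/(11*(144 + 3/11)) = 3406 - 2*1/11/(144 + 3*(1/11)) = 3406 - 2*1/11/(144 + 3/11) = 3406 - 2*1/11/1587/11 = 3406 - 2*1/11*11/1587 = 3406 - 2/1587 = 5405320/1587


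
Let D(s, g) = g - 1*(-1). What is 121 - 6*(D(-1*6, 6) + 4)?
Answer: 55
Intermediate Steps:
D(s, g) = 1 + g (D(s, g) = g + 1 = 1 + g)
121 - 6*(D(-1*6, 6) + 4) = 121 - 6*((1 + 6) + 4) = 121 - 6*(7 + 4) = 121 - 6*11 = 121 - 1*66 = 121 - 66 = 55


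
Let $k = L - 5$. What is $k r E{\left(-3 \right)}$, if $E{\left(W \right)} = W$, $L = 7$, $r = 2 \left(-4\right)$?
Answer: $48$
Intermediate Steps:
$r = -8$
$k = 2$ ($k = 7 - 5 = 2$)
$k r E{\left(-3 \right)} = 2 \left(-8\right) \left(-3\right) = \left(-16\right) \left(-3\right) = 48$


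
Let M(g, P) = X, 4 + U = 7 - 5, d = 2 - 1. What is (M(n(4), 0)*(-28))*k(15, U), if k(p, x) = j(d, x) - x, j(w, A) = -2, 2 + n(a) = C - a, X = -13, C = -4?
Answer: 0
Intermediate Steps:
d = 1
U = -2 (U = -4 + (7 - 5) = -4 + 2 = -2)
n(a) = -6 - a (n(a) = -2 + (-4 - a) = -6 - a)
M(g, P) = -13
k(p, x) = -2 - x
(M(n(4), 0)*(-28))*k(15, U) = (-13*(-28))*(-2 - 1*(-2)) = 364*(-2 + 2) = 364*0 = 0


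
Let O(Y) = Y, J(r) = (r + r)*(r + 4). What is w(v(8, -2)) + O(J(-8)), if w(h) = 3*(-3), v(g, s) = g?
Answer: 55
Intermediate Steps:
w(h) = -9
J(r) = 2*r*(4 + r) (J(r) = (2*r)*(4 + r) = 2*r*(4 + r))
w(v(8, -2)) + O(J(-8)) = -9 + 2*(-8)*(4 - 8) = -9 + 2*(-8)*(-4) = -9 + 64 = 55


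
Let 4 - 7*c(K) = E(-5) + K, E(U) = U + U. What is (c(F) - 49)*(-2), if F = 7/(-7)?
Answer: 656/7 ≈ 93.714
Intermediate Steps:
E(U) = 2*U
F = -1 (F = 7*(-1/7) = -1)
c(K) = 2 - K/7 (c(K) = 4/7 - (2*(-5) + K)/7 = 4/7 - (-10 + K)/7 = 4/7 + (10/7 - K/7) = 2 - K/7)
(c(F) - 49)*(-2) = ((2 - 1/7*(-1)) - 49)*(-2) = ((2 + 1/7) - 49)*(-2) = (15/7 - 49)*(-2) = -328/7*(-2) = 656/7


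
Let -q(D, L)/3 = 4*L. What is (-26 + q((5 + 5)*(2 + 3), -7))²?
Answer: 3364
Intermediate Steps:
q(D, L) = -12*L
(-26 + q((5 + 5)*(2 + 3), -7))² = (-26 - 12*(-7))² = (-26 + 84)² = 58² = 3364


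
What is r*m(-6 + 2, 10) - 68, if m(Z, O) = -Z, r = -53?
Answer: -280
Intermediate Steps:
r*m(-6 + 2, 10) - 68 = -(-53)*(-6 + 2) - 68 = -(-53)*(-4) - 68 = -53*4 - 68 = -212 - 68 = -280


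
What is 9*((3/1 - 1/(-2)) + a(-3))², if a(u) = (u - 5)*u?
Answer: 27225/4 ≈ 6806.3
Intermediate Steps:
a(u) = u*(-5 + u) (a(u) = (-5 + u)*u = u*(-5 + u))
9*((3/1 - 1/(-2)) + a(-3))² = 9*((3/1 - 1/(-2)) - 3*(-5 - 3))² = 9*((3*1 - 1*(-½)) - 3*(-8))² = 9*((3 + ½) + 24)² = 9*(7/2 + 24)² = 9*(55/2)² = 9*(3025/4) = 27225/4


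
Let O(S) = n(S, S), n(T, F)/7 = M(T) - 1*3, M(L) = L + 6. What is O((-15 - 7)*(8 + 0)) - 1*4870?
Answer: -6081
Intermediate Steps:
M(L) = 6 + L
n(T, F) = 21 + 7*T (n(T, F) = 7*((6 + T) - 1*3) = 7*((6 + T) - 3) = 7*(3 + T) = 21 + 7*T)
O(S) = 21 + 7*S
O((-15 - 7)*(8 + 0)) - 1*4870 = (21 + 7*((-15 - 7)*(8 + 0))) - 1*4870 = (21 + 7*(-22*8)) - 4870 = (21 + 7*(-176)) - 4870 = (21 - 1232) - 4870 = -1211 - 4870 = -6081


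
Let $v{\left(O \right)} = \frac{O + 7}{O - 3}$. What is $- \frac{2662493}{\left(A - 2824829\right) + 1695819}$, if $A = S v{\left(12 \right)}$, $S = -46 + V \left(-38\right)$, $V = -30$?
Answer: $\frac{23962437}{10140304} \approx 2.3631$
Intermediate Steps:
$v{\left(O \right)} = \frac{7 + O}{-3 + O}$
$S = 1094$ ($S = -46 - -1140 = -46 + 1140 = 1094$)
$A = \frac{20786}{9}$ ($A = 1094 \frac{7 + 12}{-3 + 12} = 1094 \cdot \frac{1}{9} \cdot 19 = 1094 \cdot \frac{19}{9} = \frac{20786}{9} \approx 2309.6$)
$- \frac{2662493}{\left(A - 2824829\right) + 1695819} = - \frac{2662493}{\left(\frac{20786}{9} - 2824829\right) + 1695819} = - \frac{2662493}{- \frac{25402675}{9} + 1695819} = - \frac{2662493}{- \frac{10140304}{9}} = \left(-2662493\right) \left(- \frac{9}{10140304}\right) = \frac{23962437}{10140304}$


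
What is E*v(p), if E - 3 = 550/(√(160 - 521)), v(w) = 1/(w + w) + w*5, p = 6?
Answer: 361/4 - 5225*I/6 ≈ 90.25 - 870.83*I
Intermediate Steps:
v(w) = 1/(2*w) + 5*w
E = 3 - 550*I/19 (E = 3 + 550/(√(160 - 521)) = 3 + 550/(√(-361)) = 3 + 550/((19*I)) = 3 + 550*(-I/19) = 3 - 550*I/19 ≈ 3.0 - 28.947*I)
E*v(p) = (3 - 550*I/19)*((½)/6 + 5*6) = (3 - 550*I/19)*((½)*(⅙) + 30) = (3 - 550*I/19)*(1/12 + 30) = (3 - 550*I/19)*(361/12) = 361/4 - 5225*I/6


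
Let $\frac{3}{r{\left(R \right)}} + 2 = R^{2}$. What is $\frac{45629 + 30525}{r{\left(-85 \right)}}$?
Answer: $\frac{550060342}{3} \approx 1.8335 \cdot 10^{8}$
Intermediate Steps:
$r{\left(R \right)} = \frac{3}{-2 + R^{2}}$
$\frac{45629 + 30525}{r{\left(-85 \right)}} = \frac{45629 + 30525}{3 \frac{1}{-2 + \left(-85\right)^{2}}} = \frac{76154}{3 \frac{1}{-2 + 7225}} = \frac{76154}{3 \cdot \frac{1}{7223}} = \frac{76154}{\frac{3}{7223}} = 76154 \cdot \frac{7223}{3} = \frac{550060342}{3}$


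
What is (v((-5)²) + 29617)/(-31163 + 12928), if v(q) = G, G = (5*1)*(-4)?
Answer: -29597/18235 ≈ -1.6231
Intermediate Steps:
G = -20 (G = 5*(-4) = -20)
v(q) = -20
(v((-5)²) + 29617)/(-31163 + 12928) = (-20 + 29617)/(-31163 + 12928) = 29597/(-18235) = 29597*(-1/18235) = -29597/18235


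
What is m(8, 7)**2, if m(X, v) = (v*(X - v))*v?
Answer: 2401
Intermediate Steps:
m(X, v) = v**2*(X - v)
m(8, 7)**2 = (7**2*(8 - 1*7))**2 = (49*(8 - 7))**2 = (49*1)**2 = 49**2 = 2401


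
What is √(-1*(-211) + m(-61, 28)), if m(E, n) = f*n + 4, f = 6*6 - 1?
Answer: √1195 ≈ 34.569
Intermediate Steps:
f = 35 (f = 36 - 1 = 35)
m(E, n) = 4 + 35*n (m(E, n) = 35*n + 4 = 4 + 35*n)
√(-1*(-211) + m(-61, 28)) = √(-1*(-211) + (4 + 35*28)) = √(211 + (4 + 980)) = √(211 + 984) = √1195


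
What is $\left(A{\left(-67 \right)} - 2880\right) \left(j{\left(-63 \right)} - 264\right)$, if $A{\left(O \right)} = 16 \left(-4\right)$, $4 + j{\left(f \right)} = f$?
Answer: $974464$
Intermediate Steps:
$j{\left(f \right)} = -4 + f$
$A{\left(O \right)} = -64$
$\left(A{\left(-67 \right)} - 2880\right) \left(j{\left(-63 \right)} - 264\right) = \left(-64 - 2880\right) \left(\left(-4 - 63\right) - 264\right) = - 2944 \left(-67 - 264\right) = \left(-2944\right) \left(-331\right) = 974464$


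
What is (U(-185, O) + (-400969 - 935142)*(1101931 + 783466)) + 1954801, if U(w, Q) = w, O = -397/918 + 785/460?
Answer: -2519097716451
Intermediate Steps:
O = 53801/42228 (O = -397*1/918 + 785*(1/460) = -397/918 + 157/92 = 53801/42228 ≈ 1.2741)
(U(-185, O) + (-400969 - 935142)*(1101931 + 783466)) + 1954801 = (-185 + (-400969 - 935142)*(1101931 + 783466)) + 1954801 = (-185 - 1336111*1885397) + 1954801 = (-185 - 2519099671067) + 1954801 = -2519099671252 + 1954801 = -2519097716451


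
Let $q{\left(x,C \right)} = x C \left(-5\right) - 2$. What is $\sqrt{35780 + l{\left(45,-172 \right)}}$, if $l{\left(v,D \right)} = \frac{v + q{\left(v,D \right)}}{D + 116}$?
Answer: $\frac{\sqrt{27509118}}{28} \approx 187.32$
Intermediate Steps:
$q{\left(x,C \right)} = -2 - 5 C x$ ($q{\left(x,C \right)} = C x \left(-5\right) - 2 = - 5 C x - 2 = -2 - 5 C x$)
$l{\left(v,D \right)} = \frac{-2 + v - 5 D v}{116 + D}$ ($l{\left(v,D \right)} = \frac{v - \left(2 + 5 D v\right)}{D + 116} = \frac{-2 + v - 5 D v}{116 + D}$)
$\sqrt{35780 + l{\left(45,-172 \right)}} = \sqrt{35780 + \frac{-2 + 45 - \left(-860\right) 45}{116 - 172}} = \sqrt{35780 + \frac{-2 + 45 + 38700}{-56}} = \sqrt{35780 - \frac{38743}{56}} = \sqrt{\frac{1964937}{56}} = \frac{\sqrt{27509118}}{28}$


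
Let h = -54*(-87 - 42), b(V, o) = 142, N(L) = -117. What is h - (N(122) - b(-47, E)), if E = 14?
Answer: 7225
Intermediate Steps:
h = 6966 (h = -54*(-129) = 6966)
h - (N(122) - b(-47, E)) = 6966 - (-117 - 1*142) = 6966 - (-117 - 142) = 6966 - 1*(-259) = 6966 + 259 = 7225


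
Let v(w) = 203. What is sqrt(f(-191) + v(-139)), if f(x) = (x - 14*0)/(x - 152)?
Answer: 2*sqrt(122185)/49 ≈ 14.267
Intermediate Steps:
f(x) = x/(-152 + x) (f(x) = (x + 0)/(-152 + x) = x/(-152 + x))
sqrt(f(-191) + v(-139)) = sqrt(-191/(-152 - 191) + 203) = sqrt(-191/(-343) + 203) = sqrt(-191*(-1/343) + 203) = sqrt(191/343 + 203) = sqrt(69820/343) = 2*sqrt(122185)/49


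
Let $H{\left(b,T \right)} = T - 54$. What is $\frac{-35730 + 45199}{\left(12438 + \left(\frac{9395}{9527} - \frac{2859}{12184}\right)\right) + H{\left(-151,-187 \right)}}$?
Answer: $\frac{1099132809992}{1415878009683} \approx 0.77629$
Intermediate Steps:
$H{\left(b,T \right)} = -54 + T$
$\frac{-35730 + 45199}{\left(12438 + \left(\frac{9395}{9527} - \frac{2859}{12184}\right)\right) + H{\left(-151,-187 \right)}} = \frac{-35730 + 45199}{\left(12438 + \left(\frac{9395}{9527} - \frac{2859}{12184}\right)\right) - 241} = \frac{9469}{\left(12438 + \left(9395 \cdot \frac{1}{9527} - \frac{2859}{12184}\right)\right) - 241} = \frac{9469}{\left(12438 + \left(\frac{9395}{9527} - \frac{2859}{12184}\right)\right) - 241} = \frac{9469}{\left(12438 + \frac{87230987}{116076968}\right) - 241} = \frac{9469}{\frac{1443852558971}{116076968} - 241} = \frac{9469}{\frac{1415878009683}{116076968}} = 9469 \cdot \frac{116076968}{1415878009683} = \frac{1099132809992}{1415878009683}$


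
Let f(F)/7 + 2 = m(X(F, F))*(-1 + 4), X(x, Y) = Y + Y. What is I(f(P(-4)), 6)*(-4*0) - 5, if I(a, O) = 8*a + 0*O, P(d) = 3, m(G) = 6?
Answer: -5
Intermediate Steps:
X(x, Y) = 2*Y
f(F) = 112 (f(F) = -14 + 7*(6*(-1 + 4)) = -14 + 7*(6*3) = -14 + 7*18 = -14 + 126 = 112)
I(a, O) = 8*a (I(a, O) = 8*a + 0 = 8*a)
I(f(P(-4)), 6)*(-4*0) - 5 = (8*112)*(-4*0) - 5 = 896*0 - 5 = 0 - 5 = -5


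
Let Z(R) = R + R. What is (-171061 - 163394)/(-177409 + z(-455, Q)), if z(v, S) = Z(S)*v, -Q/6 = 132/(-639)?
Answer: 7915435/4225373 ≈ 1.8733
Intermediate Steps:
Q = 88/71 (Q = -792/(-639) = -792*(-1)/639 = -6*(-44/213) = 88/71 ≈ 1.2394)
Z(R) = 2*R
z(v, S) = 2*S*v (z(v, S) = (2*S)*v = 2*S*v)
(-171061 - 163394)/(-177409 + z(-455, Q)) = (-171061 - 163394)/(-177409 + 2*(88/71)*(-455)) = -334455/(-177409 - 80080/71) = -334455/(-12676119/71) = -334455*(-71/12676119) = 7915435/4225373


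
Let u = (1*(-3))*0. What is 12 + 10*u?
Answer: 12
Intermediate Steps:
u = 0 (u = -3*0 = 0)
12 + 10*u = 12 + 10*0 = 12 + 0 = 12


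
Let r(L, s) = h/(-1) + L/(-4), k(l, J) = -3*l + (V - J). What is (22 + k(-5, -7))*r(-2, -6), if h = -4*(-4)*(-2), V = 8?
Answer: 1690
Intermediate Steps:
h = -32 (h = 16*(-2) = -32)
k(l, J) = 8 - J - 3*l (k(l, J) = -3*l + (8 - J) = 8 - J - 3*l)
r(L, s) = 32 - L/4 (r(L, s) = -32/(-1) + L/(-4) = -32*(-1) + L*(-1/4) = 32 - L/4)
(22 + k(-5, -7))*r(-2, -6) = (22 + (8 - 1*(-7) - 3*(-5)))*(32 - 1/4*(-2)) = (22 + (8 + 7 + 15))*(32 + 1/2) = (22 + 30)*(65/2) = 52*(65/2) = 1690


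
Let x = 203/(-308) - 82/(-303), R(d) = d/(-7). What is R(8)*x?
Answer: 10358/23331 ≈ 0.44396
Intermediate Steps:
R(d) = -d/7 (R(d) = d*(-1/7) = -d/7)
x = -5179/13332 (x = 203*(-1/308) - 82*(-1/303) = -29/44 + 82/303 = -5179/13332 ≈ -0.38846)
R(8)*x = -1/7*8*(-5179/13332) = -8/7*(-5179/13332) = 10358/23331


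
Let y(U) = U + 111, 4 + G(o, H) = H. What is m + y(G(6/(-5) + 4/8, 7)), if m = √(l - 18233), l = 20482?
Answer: 114 + √2249 ≈ 161.42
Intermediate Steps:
G(o, H) = -4 + H
y(U) = 111 + U
m = √2249 (m = √(20482 - 18233) = √2249 ≈ 47.424)
m + y(G(6/(-5) + 4/8, 7)) = √2249 + (111 + (-4 + 7)) = √2249 + (111 + 3) = √2249 + 114 = 114 + √2249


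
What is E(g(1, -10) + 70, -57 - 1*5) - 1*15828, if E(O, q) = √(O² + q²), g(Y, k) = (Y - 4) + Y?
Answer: -15828 + 2*√2117 ≈ -15736.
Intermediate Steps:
g(Y, k) = -4 + 2*Y (g(Y, k) = (-4 + Y) + Y = -4 + 2*Y)
E(g(1, -10) + 70, -57 - 1*5) - 1*15828 = √(((-4 + 2*1) + 70)² + (-57 - 1*5)²) - 1*15828 = √(((-4 + 2) + 70)² + (-57 - 5)²) - 15828 = √((-2 + 70)² + (-62)²) - 15828 = √(68² + 3844) - 15828 = √(4624 + 3844) - 15828 = √8468 - 15828 = 2*√2117 - 15828 = -15828 + 2*√2117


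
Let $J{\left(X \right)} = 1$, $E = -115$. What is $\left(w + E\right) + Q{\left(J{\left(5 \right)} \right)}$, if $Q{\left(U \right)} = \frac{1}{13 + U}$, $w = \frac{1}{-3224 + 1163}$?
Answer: $- \frac{3316163}{28854} \approx -114.93$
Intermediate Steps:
$w = - \frac{1}{2061}$ ($w = \frac{1}{-2061} = - \frac{1}{2061} \approx -0.0004852$)
$\left(w + E\right) + Q{\left(J{\left(5 \right)} \right)} = \left(- \frac{1}{2061} - 115\right) + \frac{1}{13 + 1} = - \frac{237016}{2061} + \frac{1}{14} = - \frac{3316163}{28854}$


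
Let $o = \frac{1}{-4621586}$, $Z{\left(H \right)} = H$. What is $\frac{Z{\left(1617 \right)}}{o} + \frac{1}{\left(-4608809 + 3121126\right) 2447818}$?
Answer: $- \frac{27213887378209135016029}{3641577225694} \approx -7.4731 \cdot 10^{9}$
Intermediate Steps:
$o = - \frac{1}{4621586} \approx -2.1638 \cdot 10^{-7}$
$\frac{Z{\left(1617 \right)}}{o} + \frac{1}{\left(-4608809 + 3121126\right) 2447818} = \frac{1617}{- \frac{1}{4621586}} + \frac{1}{\left(-4608809 + 3121126\right) 2447818} = 1617 \left(-4621586\right) + \frac{1}{-1487683} \cdot \frac{1}{2447818} = -7473104562 - \frac{1}{3641577225694} = - \frac{27213887378209135016029}{3641577225694}$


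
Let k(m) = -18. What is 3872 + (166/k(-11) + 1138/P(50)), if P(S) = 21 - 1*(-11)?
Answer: 561361/144 ≈ 3898.3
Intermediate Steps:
P(S) = 32 (P(S) = 21 + 11 = 32)
3872 + (166/k(-11) + 1138/P(50)) = 3872 + (166/(-18) + 1138/32) = 3872 + (166*(-1/18) + 1138*(1/32)) = 3872 + (-83/9 + 569/16) = 3872 + 3793/144 = 561361/144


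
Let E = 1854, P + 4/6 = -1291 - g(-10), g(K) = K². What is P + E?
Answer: 1387/3 ≈ 462.33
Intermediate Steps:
P = -4175/3 (P = -⅔ + (-1291 - 1*(-10)²) = -⅔ + (-1291 - 1*100) = -⅔ + (-1291 - 100) = -⅔ - 1391 = -4175/3 ≈ -1391.7)
P + E = -4175/3 + 1854 = 1387/3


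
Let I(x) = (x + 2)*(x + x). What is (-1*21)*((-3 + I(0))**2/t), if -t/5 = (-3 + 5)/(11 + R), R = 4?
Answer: 567/2 ≈ 283.50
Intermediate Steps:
I(x) = 2*x*(2 + x) (I(x) = (2 + x)*(2*x) = 2*x*(2 + x))
t = -2/3 (t = -5*(-3 + 5)/(11 + 4) = -10/15 = -5*2/15 = -2/3 ≈ -0.66667)
(-1*21)*((-3 + I(0))**2/t) = (-1*21)*((-3 + 2*0*(2 + 0))**2/(-2/3)) = -21*(-3 + 2*0*2)**2*(-3)/2 = -21*(-3 + 0)**2*(-3)/2 = -21*(-3)**2*(-3)/2 = -189*(-3)/2 = -21*(-27/2) = 567/2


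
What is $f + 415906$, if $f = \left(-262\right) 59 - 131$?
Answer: $400317$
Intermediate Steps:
$f = -15589$ ($f = -15458 - 131 = -15589$)
$f + 415906 = -15589 + 415906 = 400317$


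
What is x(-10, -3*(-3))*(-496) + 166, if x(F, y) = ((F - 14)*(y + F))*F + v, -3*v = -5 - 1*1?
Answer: 118214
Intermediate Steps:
v = 2 (v = -(-5 - 1*1)/3 = -(-5 - 1)/3 = -⅓*(-6) = 2)
x(F, y) = 2 + F*(-14 + F)*(F + y) (x(F, y) = ((F - 14)*(y + F))*F + 2 = ((-14 + F)*(F + y))*F + 2 = F*(-14 + F)*(F + y) + 2 = 2 + F*(-14 + F)*(F + y))
x(-10, -3*(-3))*(-496) + 166 = (2 + (-10)³ - 14*(-10)² - 3*(-3)*(-10)² - 14*(-10)*(-3*(-3)))*(-496) + 166 = (2 - 1000 - 14*100 + 9*100 - 14*(-10)*9)*(-496) + 166 = (2 - 1000 - 1400 + 900 + 1260)*(-496) + 166 = -238*(-496) + 166 = 118048 + 166 = 118214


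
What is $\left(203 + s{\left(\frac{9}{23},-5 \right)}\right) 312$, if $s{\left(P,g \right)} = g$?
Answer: $61776$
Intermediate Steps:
$\left(203 + s{\left(\frac{9}{23},-5 \right)}\right) 312 = \left(203 - 5\right) 312 = 198 \cdot 312 = 61776$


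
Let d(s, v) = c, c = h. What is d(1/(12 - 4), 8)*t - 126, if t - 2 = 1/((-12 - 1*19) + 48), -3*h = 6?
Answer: -2212/17 ≈ -130.12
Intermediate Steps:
h = -2 (h = -⅓*6 = -2)
c = -2
t = 35/17 (t = 2 + 1/((-12 - 1*19) + 48) = 2 + 1/((-12 - 19) + 48) = 2 + 1/(-31 + 48) = 2 + 1/17 = 35/17 ≈ 2.0588)
d(s, v) = -2
d(1/(12 - 4), 8)*t - 126 = -2*35/17 - 126 = -70/17 - 126 = -2212/17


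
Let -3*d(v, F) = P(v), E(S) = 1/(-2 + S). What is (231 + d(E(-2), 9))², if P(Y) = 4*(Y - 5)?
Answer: 56644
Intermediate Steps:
P(Y) = -20 + 4*Y (P(Y) = 4*(-5 + Y) = -20 + 4*Y)
d(v, F) = 20/3 - 4*v/3 (d(v, F) = -(-20 + 4*v)/3 = 20/3 - 4*v/3)
(231 + d(E(-2), 9))² = (231 + (20/3 - 4/(3*(-2 - 2))))² = (231 + (20/3 - 4/3/(-4)))² = (231 + (20/3 - 4/3*(-¼)))² = (231 + (20/3 + ⅓))² = (231 + 7)² = 238² = 56644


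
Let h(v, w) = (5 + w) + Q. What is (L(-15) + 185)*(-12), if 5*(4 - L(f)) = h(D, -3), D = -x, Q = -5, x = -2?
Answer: -11376/5 ≈ -2275.2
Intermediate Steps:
D = 2 (D = -1*(-2) = 2)
h(v, w) = w (h(v, w) = (5 + w) - 5 = w)
L(f) = 23/5 (L(f) = 4 - 1/5*(-3) = 4 + 3/5 = 23/5)
(L(-15) + 185)*(-12) = (23/5 + 185)*(-12) = (948/5)*(-12) = -11376/5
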